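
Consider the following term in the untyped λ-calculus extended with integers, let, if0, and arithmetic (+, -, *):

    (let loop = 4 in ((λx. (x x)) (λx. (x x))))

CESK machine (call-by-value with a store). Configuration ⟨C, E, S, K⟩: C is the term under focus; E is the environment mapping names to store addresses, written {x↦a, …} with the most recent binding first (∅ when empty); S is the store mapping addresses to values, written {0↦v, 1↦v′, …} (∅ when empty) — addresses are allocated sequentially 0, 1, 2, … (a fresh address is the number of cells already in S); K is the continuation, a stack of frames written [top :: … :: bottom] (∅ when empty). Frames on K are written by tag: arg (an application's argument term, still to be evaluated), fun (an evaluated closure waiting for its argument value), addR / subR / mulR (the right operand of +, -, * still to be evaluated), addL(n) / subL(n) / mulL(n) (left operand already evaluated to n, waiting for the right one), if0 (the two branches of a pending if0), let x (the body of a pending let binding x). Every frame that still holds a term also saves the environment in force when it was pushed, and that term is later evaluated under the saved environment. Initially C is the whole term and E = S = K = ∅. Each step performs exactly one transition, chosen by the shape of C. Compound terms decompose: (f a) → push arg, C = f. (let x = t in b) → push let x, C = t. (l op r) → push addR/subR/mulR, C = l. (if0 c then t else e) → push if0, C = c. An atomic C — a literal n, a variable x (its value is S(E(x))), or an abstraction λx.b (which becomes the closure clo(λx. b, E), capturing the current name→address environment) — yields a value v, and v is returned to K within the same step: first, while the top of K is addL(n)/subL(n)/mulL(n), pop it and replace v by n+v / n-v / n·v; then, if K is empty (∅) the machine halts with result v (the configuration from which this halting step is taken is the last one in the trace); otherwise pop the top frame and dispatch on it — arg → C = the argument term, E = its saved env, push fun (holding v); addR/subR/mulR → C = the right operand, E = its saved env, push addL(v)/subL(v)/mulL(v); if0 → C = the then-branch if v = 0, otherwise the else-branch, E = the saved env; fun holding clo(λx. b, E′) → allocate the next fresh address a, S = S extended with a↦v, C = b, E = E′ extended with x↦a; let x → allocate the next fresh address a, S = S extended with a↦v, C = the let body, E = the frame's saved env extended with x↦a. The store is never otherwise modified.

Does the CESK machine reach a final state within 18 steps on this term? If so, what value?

step 0: [C=(let loop = 4 in ((λx. (x x)) (λx. (x x)))) | E=∅ | S=∅ | K=∅]
step 1: [C=4 | E=∅ | S=∅ | K=[let loop]]
step 2: [C=((λx. (x x)) (λx. (x x))) | E={loop↦0} | S={0↦4} | K=∅]
step 3: [C=(λx. (x x)) | E={loop↦0} | S={0↦4} | K=[arg]]
step 4: [C=(λx. (x x)) | E={loop↦0} | S={0↦4} | K=[fun]]
step 5: [C=(x x) | E={x↦1, loop↦0} | S={0↦4, 1↦clo(λx. (x x), {loop↦0})} | K=∅]
step 6: [C=x | E={x↦1, loop↦0} | S={0↦4, 1↦clo(λx. (x x), {loop↦0})} | K=[arg]]
step 7: [C=x | E={x↦1, loop↦0} | S={0↦4, 1↦clo(λx. (x x), {loop↦0})} | K=[fun]]
step 8: [C=(x x) | E={x↦2, loop↦0} | S={0↦4, 1↦clo(λx. (x x), {loop↦0}), 2↦clo(λx. (x x), {loop↦0})} | K=∅]
step 9: [C=x | E={x↦2, loop↦0} | S={0↦4, 1↦clo(λx. (x x), {loop↦0}), 2↦clo(λx. (x x), {loop↦0})} | K=[arg]]
step 10: [C=x | E={x↦2, loop↦0} | S={0↦4, 1↦clo(λx. (x x), {loop↦0}), 2↦clo(λx. (x x), {loop↦0})} | K=[fun]]
step 11: [C=(x x) | E={x↦3, loop↦0} | S={0↦4, 1↦clo(λx. (x x), {loop↦0}), 2↦clo(λx. (x x), {loop↦0}), 3↦clo(λx. (x x), {loop↦0})} | K=∅]
step 12: [C=x | E={x↦3, loop↦0} | S={0↦4, 1↦clo(λx. (x x), {loop↦0}), 2↦clo(λx. (x x), {loop↦0}), 3↦clo(λx. (x x), {loop↦0})} | K=[arg]]
step 13: [C=x | E={x↦3, loop↦0} | S={0↦4, 1↦clo(λx. (x x), {loop↦0}), 2↦clo(λx. (x x), {loop↦0}), 3↦clo(λx. (x x), {loop↦0})} | K=[fun]]
step 14: [C=(x x) | E={x↦4, loop↦0} | S={0↦4, 1↦clo(λx. (x x), {loop↦0}), 2↦clo(λx. (x x), {loop↦0}), 3↦clo(λx. (x x), {loop↦0}), 4↦clo(λx. (x x), {loop↦0})} | K=∅]
step 15: [C=x | E={x↦4, loop↦0} | S={0↦4, 1↦clo(λx. (x x), {loop↦0}), 2↦clo(λx. (x x), {loop↦0}), 3↦clo(λx. (x x), {loop↦0}), 4↦clo(λx. (x x), {loop↦0})} | K=[arg]]
step 16: [C=x | E={x↦4, loop↦0} | S={0↦4, 1↦clo(λx. (x x), {loop↦0}), 2↦clo(λx. (x x), {loop↦0}), 3↦clo(λx. (x x), {loop↦0}), 4↦clo(λx. (x x), {loop↦0})} | K=[fun]]
step 17: [C=(x x) | E={x↦5, loop↦0} | S={0↦4, 1↦clo(λx. (x x), {loop↦0}), 2↦clo(λx. (x x), {loop↦0}), 3↦clo(λx. (x x), {loop↦0}), 4↦clo(λx. (x x), {loop↦0}), 5↦clo(λx. (x x), {loop↦0})} | K=∅]
step 18: [C=x | E={x↦5, loop↦0} | S={0↦4, 1↦clo(λx. (x x), {loop↦0}), 2↦clo(λx. (x x), {loop↦0}), 3↦clo(λx. (x x), {loop↦0}), 4↦clo(λx. (x x), {loop↦0}), 5↦clo(λx. (x x), {loop↦0})} | K=[arg]]
→ 18 transitions taken and the configuration is still not final: no result within 18 steps

Answer: DIVERGES (no final state within 18 steps)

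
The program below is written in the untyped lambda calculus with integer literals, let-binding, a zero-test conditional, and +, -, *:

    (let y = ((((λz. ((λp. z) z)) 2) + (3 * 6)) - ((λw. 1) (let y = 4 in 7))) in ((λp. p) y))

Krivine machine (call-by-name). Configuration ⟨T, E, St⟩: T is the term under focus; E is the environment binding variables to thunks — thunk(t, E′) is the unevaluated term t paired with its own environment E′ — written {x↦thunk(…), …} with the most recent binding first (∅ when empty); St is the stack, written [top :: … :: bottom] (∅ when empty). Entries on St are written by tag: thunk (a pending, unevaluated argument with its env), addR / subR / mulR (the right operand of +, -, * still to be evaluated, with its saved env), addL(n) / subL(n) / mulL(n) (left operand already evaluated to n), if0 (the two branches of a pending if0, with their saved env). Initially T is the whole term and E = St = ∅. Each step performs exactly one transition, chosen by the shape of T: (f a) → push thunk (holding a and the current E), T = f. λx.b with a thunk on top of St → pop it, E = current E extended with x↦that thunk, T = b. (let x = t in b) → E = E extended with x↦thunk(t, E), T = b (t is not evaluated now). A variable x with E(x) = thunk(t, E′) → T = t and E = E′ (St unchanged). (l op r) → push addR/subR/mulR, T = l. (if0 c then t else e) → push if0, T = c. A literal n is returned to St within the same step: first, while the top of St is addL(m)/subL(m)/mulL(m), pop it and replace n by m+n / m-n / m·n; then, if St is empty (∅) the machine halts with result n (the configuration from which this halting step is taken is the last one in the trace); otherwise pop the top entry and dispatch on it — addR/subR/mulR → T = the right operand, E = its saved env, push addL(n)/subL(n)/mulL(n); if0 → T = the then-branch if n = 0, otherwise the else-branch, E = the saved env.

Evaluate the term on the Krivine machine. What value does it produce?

0. [T=(let y = ((((λz. ((λp. z) z)) 2) + (3 * 6)) - ((λw. 1) (let y = 4 in 7))) in ((λp. p) y)) | E=∅ | St=∅]
1. [T=((λp. p) y) | E={y↦thunk(((((λz. ((λp. z) z)) 2) + (3 * 6)) - ((λw. 1) (let y = 4 in 7))), ∅)} | St=∅]
2. [T=(λp. p) | E={y↦thunk(((((λz. ((λp. z) z)) 2) + (3 * 6)) - ((λw. 1) (let y = 4 in 7))), ∅)} | St=[thunk]]
3. [T=p | E={p↦thunk(y, {y↦thunk(((((λz. ((λp. z) z)) 2) + (3 * 6)) - ((λw. 1) (let y = 4 in 7))), ∅)}), y↦thunk(((((λz. ((λp. z) z)) 2) + (3 * 6)) - ((λw. 1) (let y = 4 in 7))), ∅)} | St=∅]
4. [T=y | E={y↦thunk(((((λz. ((λp. z) z)) 2) + (3 * 6)) - ((λw. 1) (let y = 4 in 7))), ∅)} | St=∅]
5. [T=((((λz. ((λp. z) z)) 2) + (3 * 6)) - ((λw. 1) (let y = 4 in 7))) | E=∅ | St=∅]
6. [T=(((λz. ((λp. z) z)) 2) + (3 * 6)) | E=∅ | St=[subR]]
7. [T=((λz. ((λp. z) z)) 2) | E=∅ | St=[addR :: subR]]
8. [T=(λz. ((λp. z) z)) | E=∅ | St=[thunk :: addR :: subR]]
9. [T=((λp. z) z) | E={z↦thunk(2, ∅)} | St=[addR :: subR]]
10. [T=(λp. z) | E={z↦thunk(2, ∅)} | St=[thunk :: addR :: subR]]
11. [T=z | E={p↦thunk(z, {z↦thunk(2, ∅)}), z↦thunk(2, ∅)} | St=[addR :: subR]]
12. [T=2 | E=∅ | St=[addR :: subR]]
13. [T=(3 * 6) | E=∅ | St=[addL(2) :: subR]]
14. [T=3 | E=∅ | St=[mulR :: addL(2) :: subR]]
15. [T=6 | E=∅ | St=[mulL(3) :: addL(2) :: subR]]
16. [T=((λw. 1) (let y = 4 in 7)) | E=∅ | St=[subL(20)]]
17. [T=(λw. 1) | E=∅ | St=[thunk :: subL(20)]]
18. [T=1 | E={w↦thunk((let y = 4 in 7), ∅)} | St=[subL(20)]]
→ final value 19

Answer: 19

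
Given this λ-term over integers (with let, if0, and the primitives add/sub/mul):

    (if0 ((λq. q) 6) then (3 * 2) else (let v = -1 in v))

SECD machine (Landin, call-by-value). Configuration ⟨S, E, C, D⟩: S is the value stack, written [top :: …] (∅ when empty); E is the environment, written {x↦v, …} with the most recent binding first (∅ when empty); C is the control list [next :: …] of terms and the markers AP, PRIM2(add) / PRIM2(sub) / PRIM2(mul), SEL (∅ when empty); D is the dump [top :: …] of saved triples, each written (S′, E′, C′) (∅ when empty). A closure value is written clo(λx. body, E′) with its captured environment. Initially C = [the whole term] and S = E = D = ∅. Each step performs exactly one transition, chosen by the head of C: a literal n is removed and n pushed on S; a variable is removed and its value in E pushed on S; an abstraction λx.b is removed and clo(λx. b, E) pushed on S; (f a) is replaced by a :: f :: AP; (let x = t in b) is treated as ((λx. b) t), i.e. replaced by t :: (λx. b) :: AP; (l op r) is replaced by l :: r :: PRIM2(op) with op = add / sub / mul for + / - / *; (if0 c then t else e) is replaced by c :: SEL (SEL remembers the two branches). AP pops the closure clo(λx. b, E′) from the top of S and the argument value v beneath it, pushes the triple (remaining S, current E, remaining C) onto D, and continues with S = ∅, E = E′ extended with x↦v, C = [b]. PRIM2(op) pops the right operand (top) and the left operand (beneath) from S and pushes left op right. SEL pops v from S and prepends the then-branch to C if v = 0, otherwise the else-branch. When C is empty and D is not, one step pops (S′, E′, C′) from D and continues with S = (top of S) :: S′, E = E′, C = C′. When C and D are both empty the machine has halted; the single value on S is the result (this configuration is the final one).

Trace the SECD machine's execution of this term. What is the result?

Answer: -1

Derivation:
[0] <S=∅, E=∅, C=[(if0 ((λq. q) 6) then (3 * 2) else (let v = -1 in v))], D=∅>
[1] <S=∅, E=∅, C=[((λq. q) 6) :: SEL], D=∅>
[2] <S=∅, E=∅, C=[6 :: (λq. q) :: AP :: SEL], D=∅>
[3] <S=[6], E=∅, C=[(λq. q) :: AP :: SEL], D=∅>
[4] <S=[clo(λq. q, ∅) :: 6], E=∅, C=[AP :: SEL], D=∅>
[5] <S=∅, E={q↦6}, C=[q], D=[(∅, ∅, [SEL])]>
[6] <S=[6], E={q↦6}, C=∅, D=[(∅, ∅, [SEL])]>
[7] <S=[6], E=∅, C=[SEL], D=∅>
[8] <S=∅, E=∅, C=[(let v = -1 in v)], D=∅>
[9] <S=∅, E=∅, C=[-1 :: (λv. v) :: AP], D=∅>
[10] <S=[-1], E=∅, C=[(λv. v) :: AP], D=∅>
[11] <S=[clo(λv. v, ∅) :: -1], E=∅, C=[AP], D=∅>
[12] <S=∅, E={v↦-1}, C=[v], D=[(∅, ∅, ∅)]>
[13] <S=[-1], E={v↦-1}, C=∅, D=[(∅, ∅, ∅)]>
[14] <S=[-1], E=∅, C=∅, D=∅>
→ final value -1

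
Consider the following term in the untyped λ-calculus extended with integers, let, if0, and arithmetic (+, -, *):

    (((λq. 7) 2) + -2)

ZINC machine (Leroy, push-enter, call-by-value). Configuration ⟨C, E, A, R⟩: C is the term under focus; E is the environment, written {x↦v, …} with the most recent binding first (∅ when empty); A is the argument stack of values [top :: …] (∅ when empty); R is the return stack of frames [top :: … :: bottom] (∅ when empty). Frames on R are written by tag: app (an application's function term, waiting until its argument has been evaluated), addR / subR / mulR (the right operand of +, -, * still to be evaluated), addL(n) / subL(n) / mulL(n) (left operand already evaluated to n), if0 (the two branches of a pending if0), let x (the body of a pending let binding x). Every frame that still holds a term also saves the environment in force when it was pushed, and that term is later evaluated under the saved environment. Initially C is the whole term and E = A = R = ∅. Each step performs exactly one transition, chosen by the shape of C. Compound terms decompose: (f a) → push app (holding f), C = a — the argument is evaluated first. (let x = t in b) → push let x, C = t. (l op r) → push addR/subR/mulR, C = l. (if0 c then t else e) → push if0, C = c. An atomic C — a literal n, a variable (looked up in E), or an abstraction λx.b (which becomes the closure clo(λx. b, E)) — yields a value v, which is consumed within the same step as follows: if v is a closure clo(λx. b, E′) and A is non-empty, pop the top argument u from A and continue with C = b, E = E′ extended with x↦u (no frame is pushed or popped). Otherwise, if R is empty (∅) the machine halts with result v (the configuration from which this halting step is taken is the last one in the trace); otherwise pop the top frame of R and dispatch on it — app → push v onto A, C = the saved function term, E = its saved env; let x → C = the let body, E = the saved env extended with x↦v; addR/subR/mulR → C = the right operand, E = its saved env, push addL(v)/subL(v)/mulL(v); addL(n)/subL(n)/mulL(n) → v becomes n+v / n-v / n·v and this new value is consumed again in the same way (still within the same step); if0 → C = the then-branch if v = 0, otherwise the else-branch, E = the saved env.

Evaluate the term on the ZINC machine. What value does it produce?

Answer: 5

Derivation:
t=0: [C=(((λq. 7) 2) + -2) | E=∅ | A=∅ | R=∅]
t=1: [C=((λq. 7) 2) | E=∅ | A=∅ | R=[addR]]
t=2: [C=2 | E=∅ | A=∅ | R=[app :: addR]]
t=3: [C=(λq. 7) | E=∅ | A=[2] | R=[addR]]
t=4: [C=7 | E={q↦2} | A=∅ | R=[addR]]
t=5: [C=-2 | E=∅ | A=∅ | R=[addL(7)]]
→ final value 5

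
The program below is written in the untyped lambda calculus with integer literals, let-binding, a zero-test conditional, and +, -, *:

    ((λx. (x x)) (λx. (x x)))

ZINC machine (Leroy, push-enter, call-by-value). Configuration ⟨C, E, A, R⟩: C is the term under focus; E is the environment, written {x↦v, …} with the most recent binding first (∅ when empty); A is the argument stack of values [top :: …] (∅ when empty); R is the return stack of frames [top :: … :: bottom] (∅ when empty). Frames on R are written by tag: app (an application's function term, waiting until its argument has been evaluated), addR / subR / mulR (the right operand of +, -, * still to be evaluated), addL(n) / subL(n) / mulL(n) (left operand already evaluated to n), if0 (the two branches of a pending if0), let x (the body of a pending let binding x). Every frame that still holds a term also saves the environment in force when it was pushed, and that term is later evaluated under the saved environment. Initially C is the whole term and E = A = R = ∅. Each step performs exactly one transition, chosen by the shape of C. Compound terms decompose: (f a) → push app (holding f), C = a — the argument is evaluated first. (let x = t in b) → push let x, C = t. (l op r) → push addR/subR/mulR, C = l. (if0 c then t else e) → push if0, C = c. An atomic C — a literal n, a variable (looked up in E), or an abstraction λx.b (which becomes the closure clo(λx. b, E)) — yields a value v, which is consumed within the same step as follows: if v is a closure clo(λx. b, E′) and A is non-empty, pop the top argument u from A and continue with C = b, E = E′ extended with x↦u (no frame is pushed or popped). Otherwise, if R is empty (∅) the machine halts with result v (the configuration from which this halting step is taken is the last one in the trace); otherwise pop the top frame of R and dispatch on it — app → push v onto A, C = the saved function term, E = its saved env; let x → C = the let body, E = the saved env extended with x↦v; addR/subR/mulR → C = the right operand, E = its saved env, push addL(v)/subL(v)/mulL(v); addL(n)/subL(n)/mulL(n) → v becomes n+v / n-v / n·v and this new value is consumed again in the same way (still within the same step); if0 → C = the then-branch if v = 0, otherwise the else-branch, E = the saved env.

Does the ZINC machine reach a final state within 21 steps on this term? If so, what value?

Answer: DIVERGES (no final state within 21 steps)

Derivation:
step 0: ⟨C=((λx. (x x)) (λx. (x x))); E=∅; A=∅; R=∅⟩
step 1: ⟨C=(λx. (x x)); E=∅; A=∅; R=[app]⟩
step 2: ⟨C=(λx. (x x)); E=∅; A=[clo(λx. (x x), ∅)]; R=∅⟩
step 3: ⟨C=(x x); E={x↦clo(λx. (x x), ∅)}; A=∅; R=∅⟩
step 4: ⟨C=x; E={x↦clo(λx. (x x), ∅)}; A=∅; R=[app]⟩
step 5: ⟨C=x; E={x↦clo(λx. (x x), ∅)}; A=[clo(λx. (x x), ∅)]; R=∅⟩
… configuration repeats with period 3 (steps 3–5 recur indefinitely) …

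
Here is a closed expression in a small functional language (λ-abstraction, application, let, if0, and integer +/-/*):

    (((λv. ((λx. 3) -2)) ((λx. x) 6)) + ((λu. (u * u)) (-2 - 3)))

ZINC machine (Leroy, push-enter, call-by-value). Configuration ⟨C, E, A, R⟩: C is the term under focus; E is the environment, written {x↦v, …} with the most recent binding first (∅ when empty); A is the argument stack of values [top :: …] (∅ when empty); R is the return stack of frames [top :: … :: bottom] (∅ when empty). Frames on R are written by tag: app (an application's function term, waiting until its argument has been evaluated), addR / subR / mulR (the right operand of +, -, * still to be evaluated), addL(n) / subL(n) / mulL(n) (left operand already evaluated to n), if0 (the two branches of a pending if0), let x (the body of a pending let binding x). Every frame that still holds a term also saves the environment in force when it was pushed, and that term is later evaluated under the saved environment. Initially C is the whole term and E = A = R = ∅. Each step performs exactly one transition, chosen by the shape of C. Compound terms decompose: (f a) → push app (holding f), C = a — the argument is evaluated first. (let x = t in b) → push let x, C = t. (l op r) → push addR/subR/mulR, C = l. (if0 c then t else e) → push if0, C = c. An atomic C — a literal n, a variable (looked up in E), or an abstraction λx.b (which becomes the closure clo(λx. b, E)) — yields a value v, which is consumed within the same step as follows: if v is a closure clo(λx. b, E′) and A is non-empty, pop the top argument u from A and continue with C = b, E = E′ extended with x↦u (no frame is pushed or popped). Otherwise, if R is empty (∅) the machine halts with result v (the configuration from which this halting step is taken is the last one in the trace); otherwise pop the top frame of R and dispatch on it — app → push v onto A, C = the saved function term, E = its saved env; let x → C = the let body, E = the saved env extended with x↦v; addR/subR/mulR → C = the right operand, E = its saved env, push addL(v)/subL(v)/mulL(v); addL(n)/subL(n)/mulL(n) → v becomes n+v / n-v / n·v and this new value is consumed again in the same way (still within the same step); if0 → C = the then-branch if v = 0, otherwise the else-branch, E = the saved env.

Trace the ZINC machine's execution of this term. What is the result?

0. [C=(((λv. ((λx. 3) -2)) ((λx. x) 6)) + ((λu. (u * u)) (-2 - 3))) | E=∅ | A=∅ | R=∅]
1. [C=((λv. ((λx. 3) -2)) ((λx. x) 6)) | E=∅ | A=∅ | R=[addR]]
2. [C=((λx. x) 6) | E=∅ | A=∅ | R=[app :: addR]]
3. [C=6 | E=∅ | A=∅ | R=[app :: app :: addR]]
4. [C=(λx. x) | E=∅ | A=[6] | R=[app :: addR]]
5. [C=x | E={x↦6} | A=∅ | R=[app :: addR]]
6. [C=(λv. ((λx. 3) -2)) | E=∅ | A=[6] | R=[addR]]
7. [C=((λx. 3) -2) | E={v↦6} | A=∅ | R=[addR]]
8. [C=-2 | E={v↦6} | A=∅ | R=[app :: addR]]
9. [C=(λx. 3) | E={v↦6} | A=[-2] | R=[addR]]
10. [C=3 | E={x↦-2, v↦6} | A=∅ | R=[addR]]
11. [C=((λu. (u * u)) (-2 - 3)) | E=∅ | A=∅ | R=[addL(3)]]
12. [C=(-2 - 3) | E=∅ | A=∅ | R=[app :: addL(3)]]
13. [C=-2 | E=∅ | A=∅ | R=[subR :: app :: addL(3)]]
14. [C=3 | E=∅ | A=∅ | R=[subL(-2) :: app :: addL(3)]]
15. [C=(λu. (u * u)) | E=∅ | A=[-5] | R=[addL(3)]]
16. [C=(u * u) | E={u↦-5} | A=∅ | R=[addL(3)]]
17. [C=u | E={u↦-5} | A=∅ | R=[mulR :: addL(3)]]
18. [C=u | E={u↦-5} | A=∅ | R=[mulL(-5) :: addL(3)]]
→ final value 28

Answer: 28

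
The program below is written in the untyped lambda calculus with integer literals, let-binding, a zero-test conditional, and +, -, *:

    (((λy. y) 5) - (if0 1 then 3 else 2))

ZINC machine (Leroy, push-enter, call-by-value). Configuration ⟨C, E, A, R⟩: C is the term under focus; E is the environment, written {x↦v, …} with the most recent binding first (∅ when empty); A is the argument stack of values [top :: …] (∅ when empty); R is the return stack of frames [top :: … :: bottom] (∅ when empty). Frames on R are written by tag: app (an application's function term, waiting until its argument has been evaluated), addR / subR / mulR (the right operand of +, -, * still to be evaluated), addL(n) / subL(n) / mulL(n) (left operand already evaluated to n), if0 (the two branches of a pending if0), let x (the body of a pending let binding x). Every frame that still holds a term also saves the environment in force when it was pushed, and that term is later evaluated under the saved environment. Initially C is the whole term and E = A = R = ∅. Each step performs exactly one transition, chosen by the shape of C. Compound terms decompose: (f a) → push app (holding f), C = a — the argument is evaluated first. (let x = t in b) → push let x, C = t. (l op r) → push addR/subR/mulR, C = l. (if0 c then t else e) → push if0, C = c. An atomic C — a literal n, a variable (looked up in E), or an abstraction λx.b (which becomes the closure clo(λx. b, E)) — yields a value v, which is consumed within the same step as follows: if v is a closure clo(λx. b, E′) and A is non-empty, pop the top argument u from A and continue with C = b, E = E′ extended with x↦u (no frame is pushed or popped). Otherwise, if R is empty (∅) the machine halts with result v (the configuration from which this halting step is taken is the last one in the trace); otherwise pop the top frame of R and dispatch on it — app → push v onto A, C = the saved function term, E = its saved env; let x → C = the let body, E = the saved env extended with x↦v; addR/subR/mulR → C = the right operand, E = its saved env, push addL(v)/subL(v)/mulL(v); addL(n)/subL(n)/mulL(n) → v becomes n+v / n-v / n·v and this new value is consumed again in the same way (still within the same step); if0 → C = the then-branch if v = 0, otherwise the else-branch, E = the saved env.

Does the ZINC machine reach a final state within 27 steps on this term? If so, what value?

0. [C=(((λy. y) 5) - (if0 1 then 3 else 2)) | E=∅ | A=∅ | R=∅]
1. [C=((λy. y) 5) | E=∅ | A=∅ | R=[subR]]
2. [C=5 | E=∅ | A=∅ | R=[app :: subR]]
3. [C=(λy. y) | E=∅ | A=[5] | R=[subR]]
4. [C=y | E={y↦5} | A=∅ | R=[subR]]
5. [C=(if0 1 then 3 else 2) | E=∅ | A=∅ | R=[subL(5)]]
6. [C=1 | E=∅ | A=∅ | R=[if0 :: subL(5)]]
7. [C=2 | E=∅ | A=∅ | R=[subL(5)]]
→ final value 3

Answer: 3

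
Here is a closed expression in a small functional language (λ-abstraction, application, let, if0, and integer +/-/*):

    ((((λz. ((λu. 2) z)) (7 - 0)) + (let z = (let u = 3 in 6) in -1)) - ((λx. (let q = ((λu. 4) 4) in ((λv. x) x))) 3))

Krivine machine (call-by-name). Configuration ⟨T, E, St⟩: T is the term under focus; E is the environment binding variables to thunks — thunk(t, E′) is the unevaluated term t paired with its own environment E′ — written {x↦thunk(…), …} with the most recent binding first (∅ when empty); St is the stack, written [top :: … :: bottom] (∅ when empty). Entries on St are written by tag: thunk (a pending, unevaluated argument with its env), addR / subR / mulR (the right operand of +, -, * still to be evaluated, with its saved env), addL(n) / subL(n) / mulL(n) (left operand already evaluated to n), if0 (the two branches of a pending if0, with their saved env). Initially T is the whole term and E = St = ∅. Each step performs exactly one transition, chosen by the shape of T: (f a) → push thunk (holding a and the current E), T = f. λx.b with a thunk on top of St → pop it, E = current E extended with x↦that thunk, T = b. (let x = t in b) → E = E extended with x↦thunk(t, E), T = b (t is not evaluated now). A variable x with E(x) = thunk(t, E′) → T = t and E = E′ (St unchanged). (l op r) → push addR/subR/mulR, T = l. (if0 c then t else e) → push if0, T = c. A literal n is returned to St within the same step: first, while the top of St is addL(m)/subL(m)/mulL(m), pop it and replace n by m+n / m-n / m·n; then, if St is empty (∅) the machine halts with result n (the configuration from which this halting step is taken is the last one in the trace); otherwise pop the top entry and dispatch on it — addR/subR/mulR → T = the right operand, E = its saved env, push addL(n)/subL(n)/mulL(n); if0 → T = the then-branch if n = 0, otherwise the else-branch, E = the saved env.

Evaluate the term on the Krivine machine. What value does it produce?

Answer: -2

Execution trace:
step 0: <T=((((λz. ((λu. 2) z)) (7 - 0)) + (let z = (let u = 3 in 6) in -1)) - ((λx. (let q = ((λu. 4) 4) in ((λv. x) x))) 3)), E=∅, St=∅>
step 1: <T=(((λz. ((λu. 2) z)) (7 - 0)) + (let z = (let u = 3 in 6) in -1)), E=∅, St=[subR]>
step 2: <T=((λz. ((λu. 2) z)) (7 - 0)), E=∅, St=[addR :: subR]>
step 3: <T=(λz. ((λu. 2) z)), E=∅, St=[thunk :: addR :: subR]>
step 4: <T=((λu. 2) z), E={z↦thunk((7 - 0), ∅)}, St=[addR :: subR]>
step 5: <T=(λu. 2), E={z↦thunk((7 - 0), ∅)}, St=[thunk :: addR :: subR]>
step 6: <T=2, E={u↦thunk(z, {z↦thunk((7 - 0), ∅)}), z↦thunk((7 - 0), ∅)}, St=[addR :: subR]>
step 7: <T=(let z = (let u = 3 in 6) in -1), E=∅, St=[addL(2) :: subR]>
step 8: <T=-1, E={z↦thunk((let u = 3 in 6), ∅)}, St=[addL(2) :: subR]>
step 9: <T=((λx. (let q = ((λu. 4) 4) in ((λv. x) x))) 3), E=∅, St=[subL(1)]>
step 10: <T=(λx. (let q = ((λu. 4) 4) in ((λv. x) x))), E=∅, St=[thunk :: subL(1)]>
step 11: <T=(let q = ((λu. 4) 4) in ((λv. x) x)), E={x↦thunk(3, ∅)}, St=[subL(1)]>
step 12: <T=((λv. x) x), E={q↦thunk(((λu. 4) 4), {x↦thunk(3, ∅)}), x↦thunk(3, ∅)}, St=[subL(1)]>
step 13: <T=(λv. x), E={q↦thunk(((λu. 4) 4), {x↦thunk(3, ∅)}), x↦thunk(3, ∅)}, St=[thunk :: subL(1)]>
step 14: <T=x, E={v↦thunk(x, {q↦thunk(((λu. 4) 4), {x↦thunk(3, ∅)}), x↦thunk(3, ∅)}), q↦thunk(((λu. 4) 4), {x↦thunk(3, ∅)}), x↦thunk(3, ∅)}, St=[subL(1)]>
step 15: <T=3, E=∅, St=[subL(1)]>
→ final value -2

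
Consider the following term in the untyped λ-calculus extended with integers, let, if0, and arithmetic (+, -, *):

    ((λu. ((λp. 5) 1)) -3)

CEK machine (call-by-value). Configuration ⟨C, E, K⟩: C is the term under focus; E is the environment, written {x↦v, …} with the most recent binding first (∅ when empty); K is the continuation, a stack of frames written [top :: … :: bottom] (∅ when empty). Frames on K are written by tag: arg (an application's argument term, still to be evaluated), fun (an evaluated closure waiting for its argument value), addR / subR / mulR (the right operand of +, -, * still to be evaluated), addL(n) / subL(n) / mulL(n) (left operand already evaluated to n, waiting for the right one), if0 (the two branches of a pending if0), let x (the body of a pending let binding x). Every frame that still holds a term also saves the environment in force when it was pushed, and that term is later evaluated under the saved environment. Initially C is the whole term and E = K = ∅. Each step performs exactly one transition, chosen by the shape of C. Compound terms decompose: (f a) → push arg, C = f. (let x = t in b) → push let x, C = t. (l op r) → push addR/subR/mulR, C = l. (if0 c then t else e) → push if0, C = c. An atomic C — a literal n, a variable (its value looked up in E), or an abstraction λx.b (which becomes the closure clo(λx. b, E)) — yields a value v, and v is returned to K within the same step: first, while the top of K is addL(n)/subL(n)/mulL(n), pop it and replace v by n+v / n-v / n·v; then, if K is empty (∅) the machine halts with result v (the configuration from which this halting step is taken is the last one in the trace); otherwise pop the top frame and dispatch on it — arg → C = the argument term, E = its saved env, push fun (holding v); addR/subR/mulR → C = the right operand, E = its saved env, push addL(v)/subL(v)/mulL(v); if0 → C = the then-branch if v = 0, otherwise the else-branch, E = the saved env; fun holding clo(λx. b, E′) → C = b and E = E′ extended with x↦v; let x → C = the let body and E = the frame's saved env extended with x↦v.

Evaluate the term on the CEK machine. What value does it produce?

Answer: 5

Derivation:
0. ⟨C=((λu. ((λp. 5) 1)) -3); E=∅; K=∅⟩
1. ⟨C=(λu. ((λp. 5) 1)); E=∅; K=[arg]⟩
2. ⟨C=-3; E=∅; K=[fun]⟩
3. ⟨C=((λp. 5) 1); E={u↦-3}; K=∅⟩
4. ⟨C=(λp. 5); E={u↦-3}; K=[arg]⟩
5. ⟨C=1; E={u↦-3}; K=[fun]⟩
6. ⟨C=5; E={p↦1, u↦-3}; K=∅⟩
→ final value 5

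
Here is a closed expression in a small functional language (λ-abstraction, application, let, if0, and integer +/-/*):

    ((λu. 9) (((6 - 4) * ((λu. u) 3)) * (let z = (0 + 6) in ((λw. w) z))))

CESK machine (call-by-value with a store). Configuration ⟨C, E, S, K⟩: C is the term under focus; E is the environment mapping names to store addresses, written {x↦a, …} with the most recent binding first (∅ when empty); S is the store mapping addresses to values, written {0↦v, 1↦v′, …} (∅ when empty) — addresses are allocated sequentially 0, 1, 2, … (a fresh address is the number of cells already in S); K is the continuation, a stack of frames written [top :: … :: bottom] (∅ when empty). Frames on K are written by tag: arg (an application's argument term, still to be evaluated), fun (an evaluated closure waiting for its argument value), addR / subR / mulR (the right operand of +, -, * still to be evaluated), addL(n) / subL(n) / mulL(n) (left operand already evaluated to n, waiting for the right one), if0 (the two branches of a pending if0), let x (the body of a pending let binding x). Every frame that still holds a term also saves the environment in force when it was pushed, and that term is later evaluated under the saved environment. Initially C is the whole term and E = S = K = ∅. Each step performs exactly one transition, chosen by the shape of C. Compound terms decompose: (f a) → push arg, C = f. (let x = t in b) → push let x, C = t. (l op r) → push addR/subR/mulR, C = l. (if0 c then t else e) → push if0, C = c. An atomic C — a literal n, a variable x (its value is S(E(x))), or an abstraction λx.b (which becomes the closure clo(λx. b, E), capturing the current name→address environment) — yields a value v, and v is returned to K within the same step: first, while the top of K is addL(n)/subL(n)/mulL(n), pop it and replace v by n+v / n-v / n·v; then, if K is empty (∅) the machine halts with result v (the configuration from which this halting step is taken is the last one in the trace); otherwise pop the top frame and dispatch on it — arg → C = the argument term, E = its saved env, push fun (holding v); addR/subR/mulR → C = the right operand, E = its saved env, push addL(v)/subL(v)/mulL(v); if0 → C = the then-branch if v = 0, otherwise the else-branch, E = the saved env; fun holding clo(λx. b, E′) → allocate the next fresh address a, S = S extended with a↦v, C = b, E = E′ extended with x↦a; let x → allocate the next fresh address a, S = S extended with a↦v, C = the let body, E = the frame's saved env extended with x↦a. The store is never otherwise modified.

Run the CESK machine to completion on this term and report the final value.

Answer: 9

Machine steps:
t=0: [C=((λu. 9) (((6 - 4) * ((λu. u) 3)) * (let z = (0 + 6) in ((λw. w) z)))) | E=∅ | S=∅ | K=∅]
t=1: [C=(λu. 9) | E=∅ | S=∅ | K=[arg]]
t=2: [C=(((6 - 4) * ((λu. u) 3)) * (let z = (0 + 6) in ((λw. w) z))) | E=∅ | S=∅ | K=[fun]]
t=3: [C=((6 - 4) * ((λu. u) 3)) | E=∅ | S=∅ | K=[mulR :: fun]]
t=4: [C=(6 - 4) | E=∅ | S=∅ | K=[mulR :: mulR :: fun]]
t=5: [C=6 | E=∅ | S=∅ | K=[subR :: mulR :: mulR :: fun]]
t=6: [C=4 | E=∅ | S=∅ | K=[subL(6) :: mulR :: mulR :: fun]]
t=7: [C=((λu. u) 3) | E=∅ | S=∅ | K=[mulL(2) :: mulR :: fun]]
t=8: [C=(λu. u) | E=∅ | S=∅ | K=[arg :: mulL(2) :: mulR :: fun]]
t=9: [C=3 | E=∅ | S=∅ | K=[fun :: mulL(2) :: mulR :: fun]]
t=10: [C=u | E={u↦0} | S={0↦3} | K=[mulL(2) :: mulR :: fun]]
t=11: [C=(let z = (0 + 6) in ((λw. w) z)) | E=∅ | S={0↦3} | K=[mulL(6) :: fun]]
t=12: [C=(0 + 6) | E=∅ | S={0↦3} | K=[let z :: mulL(6) :: fun]]
t=13: [C=0 | E=∅ | S={0↦3} | K=[addR :: let z :: mulL(6) :: fun]]
t=14: [C=6 | E=∅ | S={0↦3} | K=[addL(0) :: let z :: mulL(6) :: fun]]
t=15: [C=((λw. w) z) | E={z↦1} | S={0↦3, 1↦6} | K=[mulL(6) :: fun]]
t=16: [C=(λw. w) | E={z↦1} | S={0↦3, 1↦6} | K=[arg :: mulL(6) :: fun]]
t=17: [C=z | E={z↦1} | S={0↦3, 1↦6} | K=[fun :: mulL(6) :: fun]]
t=18: [C=w | E={w↦2, z↦1} | S={0↦3, 1↦6, 2↦6} | K=[mulL(6) :: fun]]
t=19: [C=9 | E={u↦3} | S={0↦3, 1↦6, 2↦6, 3↦36} | K=∅]
→ final value 9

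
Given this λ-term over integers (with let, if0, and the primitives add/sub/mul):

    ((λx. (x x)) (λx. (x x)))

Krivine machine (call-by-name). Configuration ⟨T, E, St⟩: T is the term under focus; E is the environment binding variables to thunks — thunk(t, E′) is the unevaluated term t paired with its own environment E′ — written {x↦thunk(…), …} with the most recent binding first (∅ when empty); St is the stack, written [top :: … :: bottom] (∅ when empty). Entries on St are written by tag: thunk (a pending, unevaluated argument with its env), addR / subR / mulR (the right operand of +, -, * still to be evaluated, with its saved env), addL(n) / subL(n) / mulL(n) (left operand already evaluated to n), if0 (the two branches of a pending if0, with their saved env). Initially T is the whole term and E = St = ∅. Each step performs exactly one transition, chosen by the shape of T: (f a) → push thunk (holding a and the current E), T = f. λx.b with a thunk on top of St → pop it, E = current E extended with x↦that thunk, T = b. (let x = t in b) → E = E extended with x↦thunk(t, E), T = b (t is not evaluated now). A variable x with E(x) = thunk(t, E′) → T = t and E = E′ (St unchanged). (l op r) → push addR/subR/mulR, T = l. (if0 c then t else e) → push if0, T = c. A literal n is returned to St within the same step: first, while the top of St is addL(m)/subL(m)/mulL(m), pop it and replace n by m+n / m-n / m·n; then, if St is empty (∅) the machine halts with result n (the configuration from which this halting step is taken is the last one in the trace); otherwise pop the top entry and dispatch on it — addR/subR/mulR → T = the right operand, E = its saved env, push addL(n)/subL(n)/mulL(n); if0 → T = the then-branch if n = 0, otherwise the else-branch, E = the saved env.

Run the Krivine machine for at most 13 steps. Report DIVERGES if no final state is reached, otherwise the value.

Answer: DIVERGES (no final state within 13 steps)

Machine steps:
0. ⟨T=((λx. (x x)) (λx. (x x))); E=∅; St=∅⟩
1. ⟨T=(λx. (x x)); E=∅; St=[thunk]⟩
2. ⟨T=(x x); E={x↦thunk((λx. (x x)), ∅)}; St=∅⟩
3. ⟨T=x; E={x↦thunk((λx. (x x)), ∅)}; St=[thunk]⟩
4. ⟨T=(λx. (x x)); E=∅; St=[thunk]⟩
5. ⟨T=(x x); E={x↦thunk(x, {x↦thunk((λx. (x x)), ∅)})}; St=∅⟩
6. ⟨T=x; E={x↦thunk(x, {x↦thunk((λx. (x x)), ∅)})}; St=[thunk]⟩
7. ⟨T=x; E={x↦thunk((λx. (x x)), ∅)}; St=[thunk]⟩
8. ⟨T=(λx. (x x)); E=∅; St=[thunk]⟩
9. ⟨T=(x x); E={x↦thunk(x, {x↦thunk(x, {x↦thunk((λx. (x x)), ∅)})})}; St=∅⟩
10. ⟨T=x; E={x↦thunk(x, {x↦thunk(x, {x↦thunk((λx. (x x)), ∅)})})}; St=[thunk]⟩
11. ⟨T=x; E={x↦thunk(x, {x↦thunk((λx. (x x)), ∅)})}; St=[thunk]⟩
12. ⟨T=x; E={x↦thunk((λx. (x x)), ∅)}; St=[thunk]⟩
13. ⟨T=(λx. (x x)); E=∅; St=[thunk]⟩
→ 13 transitions taken and the configuration is still not final: no result within 13 steps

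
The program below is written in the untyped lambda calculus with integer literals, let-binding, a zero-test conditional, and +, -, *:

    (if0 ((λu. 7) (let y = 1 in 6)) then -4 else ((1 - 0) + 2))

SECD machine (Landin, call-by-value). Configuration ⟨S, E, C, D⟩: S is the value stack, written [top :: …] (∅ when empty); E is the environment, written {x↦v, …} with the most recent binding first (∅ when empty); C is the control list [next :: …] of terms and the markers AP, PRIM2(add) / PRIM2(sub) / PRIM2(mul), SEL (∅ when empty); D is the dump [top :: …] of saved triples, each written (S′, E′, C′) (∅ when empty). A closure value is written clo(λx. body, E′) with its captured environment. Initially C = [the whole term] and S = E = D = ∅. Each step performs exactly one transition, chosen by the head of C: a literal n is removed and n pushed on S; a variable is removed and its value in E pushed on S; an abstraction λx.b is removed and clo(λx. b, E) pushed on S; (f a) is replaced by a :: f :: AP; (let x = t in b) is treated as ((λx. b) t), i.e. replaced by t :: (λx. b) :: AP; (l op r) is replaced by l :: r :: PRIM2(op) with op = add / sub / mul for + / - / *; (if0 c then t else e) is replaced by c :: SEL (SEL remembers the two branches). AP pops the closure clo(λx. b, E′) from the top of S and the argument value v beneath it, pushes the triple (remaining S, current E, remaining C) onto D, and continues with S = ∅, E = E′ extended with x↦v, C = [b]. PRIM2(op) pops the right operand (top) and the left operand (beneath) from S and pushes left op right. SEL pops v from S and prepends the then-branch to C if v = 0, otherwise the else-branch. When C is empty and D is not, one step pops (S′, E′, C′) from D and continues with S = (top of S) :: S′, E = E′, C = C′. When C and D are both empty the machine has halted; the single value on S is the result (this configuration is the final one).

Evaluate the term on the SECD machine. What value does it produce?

0. <S=∅, E=∅, C=[(if0 ((λu. 7) (let y = 1 in 6)) then -4 else ((1 - 0) + 2))], D=∅>
1. <S=∅, E=∅, C=[((λu. 7) (let y = 1 in 6)) :: SEL], D=∅>
2. <S=∅, E=∅, C=[(let y = 1 in 6) :: (λu. 7) :: AP :: SEL], D=∅>
3. <S=∅, E=∅, C=[1 :: (λy. 6) :: AP :: (λu. 7) :: AP :: SEL], D=∅>
4. <S=[1], E=∅, C=[(λy. 6) :: AP :: (λu. 7) :: AP :: SEL], D=∅>
5. <S=[clo(λy. 6, ∅) :: 1], E=∅, C=[AP :: (λu. 7) :: AP :: SEL], D=∅>
6. <S=∅, E={y↦1}, C=[6], D=[(∅, ∅, [(λu. 7) :: AP :: SEL])]>
7. <S=[6], E={y↦1}, C=∅, D=[(∅, ∅, [(λu. 7) :: AP :: SEL])]>
8. <S=[6], E=∅, C=[(λu. 7) :: AP :: SEL], D=∅>
9. <S=[clo(λu. 7, ∅) :: 6], E=∅, C=[AP :: SEL], D=∅>
10. <S=∅, E={u↦6}, C=[7], D=[(∅, ∅, [SEL])]>
11. <S=[7], E={u↦6}, C=∅, D=[(∅, ∅, [SEL])]>
12. <S=[7], E=∅, C=[SEL], D=∅>
13. <S=∅, E=∅, C=[((1 - 0) + 2)], D=∅>
14. <S=∅, E=∅, C=[(1 - 0) :: 2 :: PRIM2(add)], D=∅>
15. <S=∅, E=∅, C=[1 :: 0 :: PRIM2(sub) :: 2 :: PRIM2(add)], D=∅>
16. <S=[1], E=∅, C=[0 :: PRIM2(sub) :: 2 :: PRIM2(add)], D=∅>
17. <S=[0 :: 1], E=∅, C=[PRIM2(sub) :: 2 :: PRIM2(add)], D=∅>
18. <S=[1], E=∅, C=[2 :: PRIM2(add)], D=∅>
19. <S=[2 :: 1], E=∅, C=[PRIM2(add)], D=∅>
20. <S=[3], E=∅, C=∅, D=∅>
→ final value 3

Answer: 3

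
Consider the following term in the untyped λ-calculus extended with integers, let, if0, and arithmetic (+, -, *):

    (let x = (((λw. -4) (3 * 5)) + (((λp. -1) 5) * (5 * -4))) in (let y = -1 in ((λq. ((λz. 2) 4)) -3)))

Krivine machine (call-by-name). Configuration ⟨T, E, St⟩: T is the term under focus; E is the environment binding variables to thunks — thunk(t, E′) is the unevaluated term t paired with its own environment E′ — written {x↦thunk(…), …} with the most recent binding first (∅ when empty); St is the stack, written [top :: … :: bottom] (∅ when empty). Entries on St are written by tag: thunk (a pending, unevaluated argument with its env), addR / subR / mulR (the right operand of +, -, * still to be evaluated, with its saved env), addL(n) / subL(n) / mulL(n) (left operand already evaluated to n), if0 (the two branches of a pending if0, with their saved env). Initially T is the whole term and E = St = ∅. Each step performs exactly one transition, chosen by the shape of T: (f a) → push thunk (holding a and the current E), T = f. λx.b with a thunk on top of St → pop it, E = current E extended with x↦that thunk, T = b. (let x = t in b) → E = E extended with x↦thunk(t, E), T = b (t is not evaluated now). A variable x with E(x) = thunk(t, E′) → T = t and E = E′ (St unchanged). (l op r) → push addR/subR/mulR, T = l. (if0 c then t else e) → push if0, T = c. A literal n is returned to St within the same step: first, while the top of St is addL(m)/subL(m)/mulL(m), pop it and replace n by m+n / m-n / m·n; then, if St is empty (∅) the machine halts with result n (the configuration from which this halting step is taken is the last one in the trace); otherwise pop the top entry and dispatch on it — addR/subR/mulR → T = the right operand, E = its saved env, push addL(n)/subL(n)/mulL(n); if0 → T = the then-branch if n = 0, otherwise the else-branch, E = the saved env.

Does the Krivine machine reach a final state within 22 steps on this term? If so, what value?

[0] [T=(let x = (((λw. -4) (3 * 5)) + (((λp. -1) 5) * (5 * -4))) in (let y = -1 in ((λq. ((λz. 2) 4)) -3))) | E=∅ | St=∅]
[1] [T=(let y = -1 in ((λq. ((λz. 2) 4)) -3)) | E={x↦thunk((((λw. -4) (3 * 5)) + (((λp. -1) 5) * (5 * -4))), ∅)} | St=∅]
[2] [T=((λq. ((λz. 2) 4)) -3) | E={y↦thunk(-1, {x↦thunk((((λw. -4) (3 * 5)) + (((λp. -1) 5) * (5 * -4))), ∅)}), x↦thunk((((λw. -4) (3 * 5)) + (((λp. -1) 5) * (5 * -4))), ∅)} | St=∅]
[3] [T=(λq. ((λz. 2) 4)) | E={y↦thunk(-1, {x↦thunk((((λw. -4) (3 * 5)) + (((λp. -1) 5) * (5 * -4))), ∅)}), x↦thunk((((λw. -4) (3 * 5)) + (((λp. -1) 5) * (5 * -4))), ∅)} | St=[thunk]]
[4] [T=((λz. 2) 4) | E={q↦thunk(-3, {y↦thunk(-1, {x↦thunk((((λw. -4) (3 * 5)) + (((λp. -1) 5) * (5 * -4))), ∅)}), x↦thunk((((λw. -4) (3 * 5)) + (((λp. -1) 5) * (5 * -4))), ∅)}), y↦thunk(-1, {x↦thunk((((λw. -4) (3 * 5)) + (((λp. -1) 5) * (5 * -4))), ∅)}), x↦thunk((((λw. -4) (3 * 5)) + (((λp. -1) 5) * (5 * -4))), ∅)} | St=∅]
[5] [T=(λz. 2) | E={q↦thunk(-3, {y↦thunk(-1, {x↦thunk((((λw. -4) (3 * 5)) + (((λp. -1) 5) * (5 * -4))), ∅)}), x↦thunk((((λw. -4) (3 * 5)) + (((λp. -1) 5) * (5 * -4))), ∅)}), y↦thunk(-1, {x↦thunk((((λw. -4) (3 * 5)) + (((λp. -1) 5) * (5 * -4))), ∅)}), x↦thunk((((λw. -4) (3 * 5)) + (((λp. -1) 5) * (5 * -4))), ∅)} | St=[thunk]]
[6] [T=2 | E={z↦thunk(4, {q↦thunk(-3, {y↦thunk(-1, {x↦thunk((((λw. -4) (3 * 5)) + (((λp. -1) 5) * (5 * -4))), ∅)}), x↦thunk((((λw. -4) (3 * 5)) + (((λp. -1) 5) * (5 * -4))), ∅)}), y↦thunk(-1, {x↦thunk((((λw. -4) (3 * 5)) + (((λp. -1) 5) * (5 * -4))), ∅)}), x↦thunk((((λw. -4) (3 * 5)) + (((λp. -1) 5) * (5 * -4))), ∅)}), q↦thunk(-3, {y↦thunk(-1, {x↦thunk((((λw. -4) (3 * 5)) + (((λp. -1) 5) * (5 * -4))), ∅)}), x↦thunk((((λw. -4) (3 * 5)) + (((λp. -1) 5) * (5 * -4))), ∅)}), y↦thunk(-1, {x↦thunk((((λw. -4) (3 * 5)) + (((λp. -1) 5) * (5 * -4))), ∅)}), x↦thunk((((λw. -4) (3 * 5)) + (((λp. -1) 5) * (5 * -4))), ∅)} | St=∅]
→ final value 2

Answer: 2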